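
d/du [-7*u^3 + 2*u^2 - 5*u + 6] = -21*u^2 + 4*u - 5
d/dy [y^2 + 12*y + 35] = 2*y + 12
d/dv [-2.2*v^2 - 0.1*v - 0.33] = -4.4*v - 0.1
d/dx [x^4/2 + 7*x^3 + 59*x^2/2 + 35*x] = 2*x^3 + 21*x^2 + 59*x + 35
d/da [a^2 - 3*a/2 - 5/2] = 2*a - 3/2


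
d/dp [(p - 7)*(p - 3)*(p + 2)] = 3*p^2 - 16*p + 1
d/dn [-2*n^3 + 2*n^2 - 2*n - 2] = -6*n^2 + 4*n - 2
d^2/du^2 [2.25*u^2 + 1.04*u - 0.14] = 4.50000000000000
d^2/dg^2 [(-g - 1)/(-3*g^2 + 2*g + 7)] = 2*((-9*g - 1)*(-3*g^2 + 2*g + 7) - 4*(g + 1)*(3*g - 1)^2)/(-3*g^2 + 2*g + 7)^3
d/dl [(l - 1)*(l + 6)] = 2*l + 5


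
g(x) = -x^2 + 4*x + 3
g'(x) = 4 - 2*x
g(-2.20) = -10.64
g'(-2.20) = 8.40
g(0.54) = 4.87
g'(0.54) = 2.92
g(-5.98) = -56.68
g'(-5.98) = 15.96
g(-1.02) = -2.12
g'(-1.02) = 6.04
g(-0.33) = 1.57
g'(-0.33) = 4.66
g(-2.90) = -17.01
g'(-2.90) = 9.80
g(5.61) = -6.03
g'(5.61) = -7.22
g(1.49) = 6.74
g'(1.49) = 1.02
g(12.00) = -93.00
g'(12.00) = -20.00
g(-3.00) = -18.00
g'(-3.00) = 10.00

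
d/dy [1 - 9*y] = -9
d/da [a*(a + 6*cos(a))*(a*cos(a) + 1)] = -a^3*sin(a) - 6*a^2*sin(2*a) + 3*a^2*cos(a) - 6*a*sin(a) + 6*a*cos(2*a) + 8*a + 6*cos(a)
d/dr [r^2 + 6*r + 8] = 2*r + 6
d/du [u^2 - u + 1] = 2*u - 1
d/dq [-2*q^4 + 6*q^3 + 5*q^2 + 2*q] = -8*q^3 + 18*q^2 + 10*q + 2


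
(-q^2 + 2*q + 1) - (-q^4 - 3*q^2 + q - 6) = q^4 + 2*q^2 + q + 7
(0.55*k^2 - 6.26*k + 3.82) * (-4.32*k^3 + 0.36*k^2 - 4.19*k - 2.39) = -2.376*k^5 + 27.2412*k^4 - 21.0605*k^3 + 26.2901*k^2 - 1.0444*k - 9.1298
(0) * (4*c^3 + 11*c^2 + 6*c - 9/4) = 0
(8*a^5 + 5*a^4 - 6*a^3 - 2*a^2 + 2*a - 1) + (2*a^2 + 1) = 8*a^5 + 5*a^4 - 6*a^3 + 2*a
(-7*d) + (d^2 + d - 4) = d^2 - 6*d - 4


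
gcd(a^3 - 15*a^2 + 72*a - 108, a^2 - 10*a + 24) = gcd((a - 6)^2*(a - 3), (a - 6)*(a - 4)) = a - 6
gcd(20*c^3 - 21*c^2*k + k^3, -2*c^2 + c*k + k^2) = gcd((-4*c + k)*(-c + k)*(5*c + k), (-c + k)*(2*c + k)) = c - k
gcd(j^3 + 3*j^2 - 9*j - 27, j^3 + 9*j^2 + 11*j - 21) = j + 3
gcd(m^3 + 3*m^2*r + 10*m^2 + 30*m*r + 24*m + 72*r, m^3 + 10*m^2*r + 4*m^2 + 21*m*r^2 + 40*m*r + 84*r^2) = m^2 + 3*m*r + 4*m + 12*r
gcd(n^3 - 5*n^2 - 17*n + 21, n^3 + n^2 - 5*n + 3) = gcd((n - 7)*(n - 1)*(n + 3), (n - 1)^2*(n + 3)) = n^2 + 2*n - 3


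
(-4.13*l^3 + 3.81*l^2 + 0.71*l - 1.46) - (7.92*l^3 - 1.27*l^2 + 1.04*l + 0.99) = -12.05*l^3 + 5.08*l^2 - 0.33*l - 2.45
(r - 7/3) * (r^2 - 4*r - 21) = r^3 - 19*r^2/3 - 35*r/3 + 49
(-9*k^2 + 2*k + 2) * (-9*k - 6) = 81*k^3 + 36*k^2 - 30*k - 12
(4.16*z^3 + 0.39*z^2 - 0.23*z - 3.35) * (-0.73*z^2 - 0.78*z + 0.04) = -3.0368*z^5 - 3.5295*z^4 + 0.0301*z^3 + 2.6405*z^2 + 2.6038*z - 0.134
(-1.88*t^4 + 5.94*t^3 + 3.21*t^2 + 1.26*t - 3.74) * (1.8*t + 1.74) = -3.384*t^5 + 7.4208*t^4 + 16.1136*t^3 + 7.8534*t^2 - 4.5396*t - 6.5076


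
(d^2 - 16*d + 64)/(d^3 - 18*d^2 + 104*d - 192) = (d - 8)/(d^2 - 10*d + 24)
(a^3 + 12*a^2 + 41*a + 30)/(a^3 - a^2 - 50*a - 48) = (a + 5)/(a - 8)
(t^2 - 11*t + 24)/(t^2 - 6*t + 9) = (t - 8)/(t - 3)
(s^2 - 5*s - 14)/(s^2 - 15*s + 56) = (s + 2)/(s - 8)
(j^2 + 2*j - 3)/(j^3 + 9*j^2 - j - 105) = (j^2 + 2*j - 3)/(j^3 + 9*j^2 - j - 105)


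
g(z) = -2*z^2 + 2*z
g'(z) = 2 - 4*z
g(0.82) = 0.30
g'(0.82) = -1.28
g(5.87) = -57.17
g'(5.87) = -21.48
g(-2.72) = -20.24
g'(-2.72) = 12.88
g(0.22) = 0.34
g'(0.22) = 1.12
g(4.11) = -25.56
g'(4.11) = -14.44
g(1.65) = -2.14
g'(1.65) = -4.60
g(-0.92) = -3.53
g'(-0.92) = 5.68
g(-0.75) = -2.62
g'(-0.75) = 5.00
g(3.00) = -12.00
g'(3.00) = -10.00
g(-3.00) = -24.00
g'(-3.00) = 14.00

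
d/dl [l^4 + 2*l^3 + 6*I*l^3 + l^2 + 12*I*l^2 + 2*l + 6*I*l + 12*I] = 4*l^3 + l^2*(6 + 18*I) + l*(2 + 24*I) + 2 + 6*I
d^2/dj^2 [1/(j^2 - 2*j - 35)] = 2*(j^2 - 2*j - 4*(j - 1)^2 - 35)/(-j^2 + 2*j + 35)^3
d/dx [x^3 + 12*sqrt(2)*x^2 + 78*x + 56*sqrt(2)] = 3*x^2 + 24*sqrt(2)*x + 78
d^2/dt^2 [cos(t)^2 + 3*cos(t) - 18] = -3*cos(t) - 2*cos(2*t)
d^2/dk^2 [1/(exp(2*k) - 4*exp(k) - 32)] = 4*((1 - exp(k))*(-exp(2*k) + 4*exp(k) + 32) - 2*(exp(k) - 2)^2*exp(k))*exp(k)/(-exp(2*k) + 4*exp(k) + 32)^3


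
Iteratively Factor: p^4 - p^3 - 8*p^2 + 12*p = (p - 2)*(p^3 + p^2 - 6*p) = (p - 2)^2*(p^2 + 3*p) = p*(p - 2)^2*(p + 3)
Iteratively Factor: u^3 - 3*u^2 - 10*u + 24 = (u + 3)*(u^2 - 6*u + 8) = (u - 2)*(u + 3)*(u - 4)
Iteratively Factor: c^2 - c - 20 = (c + 4)*(c - 5)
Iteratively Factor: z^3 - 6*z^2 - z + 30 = (z - 3)*(z^2 - 3*z - 10) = (z - 5)*(z - 3)*(z + 2)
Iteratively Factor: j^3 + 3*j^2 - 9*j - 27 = (j - 3)*(j^2 + 6*j + 9) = (j - 3)*(j + 3)*(j + 3)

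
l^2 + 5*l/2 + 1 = (l + 1/2)*(l + 2)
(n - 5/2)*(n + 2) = n^2 - n/2 - 5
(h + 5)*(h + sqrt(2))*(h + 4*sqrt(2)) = h^3 + 5*h^2 + 5*sqrt(2)*h^2 + 8*h + 25*sqrt(2)*h + 40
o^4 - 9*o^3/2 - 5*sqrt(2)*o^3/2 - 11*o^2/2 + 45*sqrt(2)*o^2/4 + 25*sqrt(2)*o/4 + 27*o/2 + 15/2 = (o - 5)*(o + 1/2)*(o - 3*sqrt(2))*(o + sqrt(2)/2)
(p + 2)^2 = p^2 + 4*p + 4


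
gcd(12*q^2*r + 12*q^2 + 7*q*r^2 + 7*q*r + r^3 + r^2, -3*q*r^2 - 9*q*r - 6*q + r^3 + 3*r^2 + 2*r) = r + 1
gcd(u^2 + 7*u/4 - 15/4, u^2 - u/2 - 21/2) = u + 3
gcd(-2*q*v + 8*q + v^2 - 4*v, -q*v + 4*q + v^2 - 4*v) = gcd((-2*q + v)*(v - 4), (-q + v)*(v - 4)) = v - 4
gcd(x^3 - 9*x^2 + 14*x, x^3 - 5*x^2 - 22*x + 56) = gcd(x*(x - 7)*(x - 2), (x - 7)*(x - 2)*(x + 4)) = x^2 - 9*x + 14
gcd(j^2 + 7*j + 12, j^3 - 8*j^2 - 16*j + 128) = j + 4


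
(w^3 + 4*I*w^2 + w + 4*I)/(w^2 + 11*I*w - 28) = (w^2 + 1)/(w + 7*I)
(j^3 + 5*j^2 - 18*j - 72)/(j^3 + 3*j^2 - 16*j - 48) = (j + 6)/(j + 4)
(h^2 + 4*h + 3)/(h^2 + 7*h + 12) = (h + 1)/(h + 4)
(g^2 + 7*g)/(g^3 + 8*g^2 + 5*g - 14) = g/(g^2 + g - 2)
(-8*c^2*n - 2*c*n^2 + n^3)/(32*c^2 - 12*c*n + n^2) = n*(-2*c - n)/(8*c - n)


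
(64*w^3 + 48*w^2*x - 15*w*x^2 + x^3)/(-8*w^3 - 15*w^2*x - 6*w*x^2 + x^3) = (-8*w + x)/(w + x)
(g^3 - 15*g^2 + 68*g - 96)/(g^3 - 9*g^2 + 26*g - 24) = (g - 8)/(g - 2)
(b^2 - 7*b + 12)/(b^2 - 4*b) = (b - 3)/b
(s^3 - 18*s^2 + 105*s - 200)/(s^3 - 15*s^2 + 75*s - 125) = (s - 8)/(s - 5)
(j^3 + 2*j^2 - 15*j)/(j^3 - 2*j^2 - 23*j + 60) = j/(j - 4)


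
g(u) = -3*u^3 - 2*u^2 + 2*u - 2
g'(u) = -9*u^2 - 4*u + 2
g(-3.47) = 92.32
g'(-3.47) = -92.49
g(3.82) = -190.77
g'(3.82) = -144.61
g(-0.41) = -2.95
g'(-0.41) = 2.13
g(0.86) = -3.67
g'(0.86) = -8.10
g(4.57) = -320.96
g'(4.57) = -204.24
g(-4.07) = 158.99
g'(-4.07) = -130.80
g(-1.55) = 1.27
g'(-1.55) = -13.42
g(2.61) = -63.74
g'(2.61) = -69.75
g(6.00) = -710.00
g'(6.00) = -346.00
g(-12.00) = 4870.00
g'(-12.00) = -1246.00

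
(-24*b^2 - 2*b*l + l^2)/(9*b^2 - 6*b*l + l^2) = (-24*b^2 - 2*b*l + l^2)/(9*b^2 - 6*b*l + l^2)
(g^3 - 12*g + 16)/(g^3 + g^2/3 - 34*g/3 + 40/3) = 3*(g - 2)/(3*g - 5)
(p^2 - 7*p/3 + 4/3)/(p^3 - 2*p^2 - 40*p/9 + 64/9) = 3*(p - 1)/(3*p^2 - 2*p - 16)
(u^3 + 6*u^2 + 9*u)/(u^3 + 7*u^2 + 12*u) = (u + 3)/(u + 4)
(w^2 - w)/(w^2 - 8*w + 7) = w/(w - 7)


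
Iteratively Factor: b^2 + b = (b + 1)*(b)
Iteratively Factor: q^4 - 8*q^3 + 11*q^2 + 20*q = (q - 4)*(q^3 - 4*q^2 - 5*q) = (q - 4)*(q + 1)*(q^2 - 5*q) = (q - 5)*(q - 4)*(q + 1)*(q)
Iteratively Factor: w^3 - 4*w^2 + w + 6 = (w + 1)*(w^2 - 5*w + 6) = (w - 3)*(w + 1)*(w - 2)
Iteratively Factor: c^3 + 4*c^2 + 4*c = (c + 2)*(c^2 + 2*c) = c*(c + 2)*(c + 2)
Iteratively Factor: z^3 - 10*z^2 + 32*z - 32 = (z - 4)*(z^2 - 6*z + 8) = (z - 4)*(z - 2)*(z - 4)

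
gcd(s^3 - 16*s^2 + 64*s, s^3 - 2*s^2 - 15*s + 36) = 1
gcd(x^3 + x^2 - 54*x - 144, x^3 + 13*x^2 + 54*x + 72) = x^2 + 9*x + 18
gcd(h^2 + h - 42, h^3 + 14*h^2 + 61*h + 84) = h + 7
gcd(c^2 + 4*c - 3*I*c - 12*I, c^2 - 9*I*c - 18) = c - 3*I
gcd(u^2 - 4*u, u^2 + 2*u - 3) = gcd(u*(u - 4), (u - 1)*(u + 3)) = 1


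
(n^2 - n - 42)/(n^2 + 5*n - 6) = (n - 7)/(n - 1)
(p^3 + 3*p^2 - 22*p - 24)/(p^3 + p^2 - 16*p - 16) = (p + 6)/(p + 4)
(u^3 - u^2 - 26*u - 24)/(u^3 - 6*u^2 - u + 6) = (u + 4)/(u - 1)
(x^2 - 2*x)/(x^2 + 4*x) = (x - 2)/(x + 4)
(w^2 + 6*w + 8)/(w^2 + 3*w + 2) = (w + 4)/(w + 1)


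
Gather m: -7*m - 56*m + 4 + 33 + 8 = 45 - 63*m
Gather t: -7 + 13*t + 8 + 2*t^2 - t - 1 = 2*t^2 + 12*t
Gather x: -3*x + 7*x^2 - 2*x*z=7*x^2 + x*(-2*z - 3)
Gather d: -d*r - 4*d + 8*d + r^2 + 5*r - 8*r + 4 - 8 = d*(4 - r) + r^2 - 3*r - 4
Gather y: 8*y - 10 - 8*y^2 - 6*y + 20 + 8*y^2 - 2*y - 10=0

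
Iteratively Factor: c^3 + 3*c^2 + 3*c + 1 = (c + 1)*(c^2 + 2*c + 1) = (c + 1)^2*(c + 1)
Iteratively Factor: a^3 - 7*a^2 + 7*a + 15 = (a - 5)*(a^2 - 2*a - 3) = (a - 5)*(a - 3)*(a + 1)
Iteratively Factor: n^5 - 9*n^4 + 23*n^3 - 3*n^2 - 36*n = (n)*(n^4 - 9*n^3 + 23*n^2 - 3*n - 36) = n*(n - 3)*(n^3 - 6*n^2 + 5*n + 12) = n*(n - 4)*(n - 3)*(n^2 - 2*n - 3) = n*(n - 4)*(n - 3)^2*(n + 1)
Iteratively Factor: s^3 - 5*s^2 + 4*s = (s - 4)*(s^2 - s) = (s - 4)*(s - 1)*(s)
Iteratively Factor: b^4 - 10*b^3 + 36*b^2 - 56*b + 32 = (b - 4)*(b^3 - 6*b^2 + 12*b - 8) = (b - 4)*(b - 2)*(b^2 - 4*b + 4) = (b - 4)*(b - 2)^2*(b - 2)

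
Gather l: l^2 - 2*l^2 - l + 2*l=-l^2 + l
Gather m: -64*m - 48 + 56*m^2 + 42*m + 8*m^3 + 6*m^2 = 8*m^3 + 62*m^2 - 22*m - 48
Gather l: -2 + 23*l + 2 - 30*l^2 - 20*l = -30*l^2 + 3*l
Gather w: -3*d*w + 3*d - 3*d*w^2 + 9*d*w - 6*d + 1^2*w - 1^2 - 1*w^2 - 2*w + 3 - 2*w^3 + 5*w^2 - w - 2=-3*d - 2*w^3 + w^2*(4 - 3*d) + w*(6*d - 2)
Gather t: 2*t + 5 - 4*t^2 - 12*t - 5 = -4*t^2 - 10*t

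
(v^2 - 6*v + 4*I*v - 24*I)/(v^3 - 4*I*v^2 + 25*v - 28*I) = (v - 6)/(v^2 - 8*I*v - 7)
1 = 1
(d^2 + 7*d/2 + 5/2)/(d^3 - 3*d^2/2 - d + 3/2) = (2*d + 5)/(2*d^2 - 5*d + 3)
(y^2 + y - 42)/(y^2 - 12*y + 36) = (y + 7)/(y - 6)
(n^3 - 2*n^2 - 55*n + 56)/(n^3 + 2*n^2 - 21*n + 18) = (n^2 - n - 56)/(n^2 + 3*n - 18)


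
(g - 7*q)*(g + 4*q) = g^2 - 3*g*q - 28*q^2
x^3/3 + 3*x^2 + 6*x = x*(x/3 + 1)*(x + 6)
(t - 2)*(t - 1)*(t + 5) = t^3 + 2*t^2 - 13*t + 10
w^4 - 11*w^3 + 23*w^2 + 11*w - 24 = (w - 8)*(w - 3)*(w - 1)*(w + 1)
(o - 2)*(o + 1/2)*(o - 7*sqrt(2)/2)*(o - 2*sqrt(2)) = o^4 - 11*sqrt(2)*o^3/2 - 3*o^3/2 + 33*sqrt(2)*o^2/4 + 13*o^2 - 21*o + 11*sqrt(2)*o/2 - 14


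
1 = 1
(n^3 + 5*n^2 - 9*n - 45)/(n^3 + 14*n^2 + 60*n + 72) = (n^3 + 5*n^2 - 9*n - 45)/(n^3 + 14*n^2 + 60*n + 72)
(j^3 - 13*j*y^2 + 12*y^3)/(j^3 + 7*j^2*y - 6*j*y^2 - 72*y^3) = (j - y)/(j + 6*y)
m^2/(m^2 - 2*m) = m/(m - 2)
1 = 1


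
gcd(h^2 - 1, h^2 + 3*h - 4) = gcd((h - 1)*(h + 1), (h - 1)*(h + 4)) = h - 1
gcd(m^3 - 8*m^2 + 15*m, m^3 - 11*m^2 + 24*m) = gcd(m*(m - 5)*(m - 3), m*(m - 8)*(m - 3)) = m^2 - 3*m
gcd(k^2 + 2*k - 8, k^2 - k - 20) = k + 4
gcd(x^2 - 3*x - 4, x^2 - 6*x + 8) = x - 4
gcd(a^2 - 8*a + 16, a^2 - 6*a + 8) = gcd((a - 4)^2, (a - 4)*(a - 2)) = a - 4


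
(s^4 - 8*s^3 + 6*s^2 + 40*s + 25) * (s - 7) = s^5 - 15*s^4 + 62*s^3 - 2*s^2 - 255*s - 175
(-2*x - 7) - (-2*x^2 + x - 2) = 2*x^2 - 3*x - 5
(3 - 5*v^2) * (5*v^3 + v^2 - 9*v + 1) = -25*v^5 - 5*v^4 + 60*v^3 - 2*v^2 - 27*v + 3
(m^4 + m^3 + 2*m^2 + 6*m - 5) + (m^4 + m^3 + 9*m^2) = 2*m^4 + 2*m^3 + 11*m^2 + 6*m - 5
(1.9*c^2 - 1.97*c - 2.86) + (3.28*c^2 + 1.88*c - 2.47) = 5.18*c^2 - 0.0900000000000001*c - 5.33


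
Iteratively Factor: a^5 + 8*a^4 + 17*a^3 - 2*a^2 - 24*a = (a + 2)*(a^4 + 6*a^3 + 5*a^2 - 12*a) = a*(a + 2)*(a^3 + 6*a^2 + 5*a - 12) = a*(a + 2)*(a + 4)*(a^2 + 2*a - 3) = a*(a + 2)*(a + 3)*(a + 4)*(a - 1)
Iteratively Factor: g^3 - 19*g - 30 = (g + 2)*(g^2 - 2*g - 15) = (g + 2)*(g + 3)*(g - 5)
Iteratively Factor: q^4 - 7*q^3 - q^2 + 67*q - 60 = (q - 1)*(q^3 - 6*q^2 - 7*q + 60) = (q - 5)*(q - 1)*(q^2 - q - 12) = (q - 5)*(q - 1)*(q + 3)*(q - 4)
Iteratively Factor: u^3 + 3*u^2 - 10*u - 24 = (u + 4)*(u^2 - u - 6) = (u - 3)*(u + 4)*(u + 2)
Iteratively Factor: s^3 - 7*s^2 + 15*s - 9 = (s - 3)*(s^2 - 4*s + 3) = (s - 3)^2*(s - 1)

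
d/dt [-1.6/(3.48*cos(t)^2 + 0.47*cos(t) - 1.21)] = -(11.136*cos(t) + 0.752)*sin(t)/(3.48*cos(t)^2 + 0.47*cos(t) - 1.21)^2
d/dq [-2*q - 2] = -2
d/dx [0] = 0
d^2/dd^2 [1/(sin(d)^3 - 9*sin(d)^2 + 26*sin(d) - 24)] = (-9*sin(d)^6 + 99*sin(d)^5 - 364*sin(d)^4 + 342*sin(d)^3 + 830*sin(d)^2 - 1884*sin(d) + 920)/(sin(d)^3 - 9*sin(d)^2 + 26*sin(d) - 24)^3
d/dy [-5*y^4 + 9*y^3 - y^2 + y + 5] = -20*y^3 + 27*y^2 - 2*y + 1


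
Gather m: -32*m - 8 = -32*m - 8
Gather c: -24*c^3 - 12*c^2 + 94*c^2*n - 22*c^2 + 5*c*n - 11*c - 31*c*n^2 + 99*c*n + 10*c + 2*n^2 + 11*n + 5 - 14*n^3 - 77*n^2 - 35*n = -24*c^3 + c^2*(94*n - 34) + c*(-31*n^2 + 104*n - 1) - 14*n^3 - 75*n^2 - 24*n + 5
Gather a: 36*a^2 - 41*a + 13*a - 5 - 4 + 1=36*a^2 - 28*a - 8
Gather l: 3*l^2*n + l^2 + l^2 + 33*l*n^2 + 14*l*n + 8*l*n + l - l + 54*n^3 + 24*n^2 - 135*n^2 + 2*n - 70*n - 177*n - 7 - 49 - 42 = l^2*(3*n + 2) + l*(33*n^2 + 22*n) + 54*n^3 - 111*n^2 - 245*n - 98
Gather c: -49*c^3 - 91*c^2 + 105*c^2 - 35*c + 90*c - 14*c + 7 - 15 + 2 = -49*c^3 + 14*c^2 + 41*c - 6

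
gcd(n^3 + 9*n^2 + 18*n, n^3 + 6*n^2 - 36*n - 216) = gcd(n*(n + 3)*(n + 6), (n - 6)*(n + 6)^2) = n + 6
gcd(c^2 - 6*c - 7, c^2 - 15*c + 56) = c - 7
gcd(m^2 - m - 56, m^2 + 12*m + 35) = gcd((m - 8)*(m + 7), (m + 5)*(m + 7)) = m + 7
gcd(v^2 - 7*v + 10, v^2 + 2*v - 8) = v - 2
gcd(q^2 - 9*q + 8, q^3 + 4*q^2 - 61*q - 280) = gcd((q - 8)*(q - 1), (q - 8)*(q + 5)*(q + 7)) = q - 8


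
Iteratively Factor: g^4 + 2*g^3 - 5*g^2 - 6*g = (g + 1)*(g^3 + g^2 - 6*g) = (g - 2)*(g + 1)*(g^2 + 3*g) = g*(g - 2)*(g + 1)*(g + 3)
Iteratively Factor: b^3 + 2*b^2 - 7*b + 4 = (b + 4)*(b^2 - 2*b + 1) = (b - 1)*(b + 4)*(b - 1)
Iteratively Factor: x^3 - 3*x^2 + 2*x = (x - 1)*(x^2 - 2*x) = x*(x - 1)*(x - 2)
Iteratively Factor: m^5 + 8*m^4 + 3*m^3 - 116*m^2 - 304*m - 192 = (m + 4)*(m^4 + 4*m^3 - 13*m^2 - 64*m - 48) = (m + 3)*(m + 4)*(m^3 + m^2 - 16*m - 16) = (m + 1)*(m + 3)*(m + 4)*(m^2 - 16) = (m - 4)*(m + 1)*(m + 3)*(m + 4)*(m + 4)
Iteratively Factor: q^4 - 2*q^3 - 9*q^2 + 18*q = (q)*(q^3 - 2*q^2 - 9*q + 18) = q*(q - 2)*(q^2 - 9) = q*(q - 2)*(q + 3)*(q - 3)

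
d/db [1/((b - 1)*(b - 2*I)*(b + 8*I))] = (-(b - 1)*(b - 2*I) - (b - 1)*(b + 8*I) - (b - 2*I)*(b + 8*I))/((b - 1)^2*(b - 2*I)^2*(b + 8*I)^2)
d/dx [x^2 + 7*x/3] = 2*x + 7/3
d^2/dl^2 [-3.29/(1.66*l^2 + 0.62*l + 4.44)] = (18.131848*l^2 + 6.772136*l - 3.29*(3.32*l + 0.62)*(6.64*l + 1.24) + 48.497232)/(1.66*l^2 + 0.62*l + 4.44)^3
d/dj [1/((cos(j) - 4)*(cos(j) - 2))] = 2*(cos(j) - 3)*sin(j)/((cos(j) - 4)^2*(cos(j) - 2)^2)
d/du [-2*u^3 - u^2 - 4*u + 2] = -6*u^2 - 2*u - 4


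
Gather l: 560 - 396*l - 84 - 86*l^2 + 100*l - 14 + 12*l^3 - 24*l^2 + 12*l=12*l^3 - 110*l^2 - 284*l + 462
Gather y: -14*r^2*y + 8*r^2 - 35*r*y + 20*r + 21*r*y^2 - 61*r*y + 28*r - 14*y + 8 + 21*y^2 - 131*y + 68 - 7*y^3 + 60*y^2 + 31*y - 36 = 8*r^2 + 48*r - 7*y^3 + y^2*(21*r + 81) + y*(-14*r^2 - 96*r - 114) + 40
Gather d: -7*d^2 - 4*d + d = -7*d^2 - 3*d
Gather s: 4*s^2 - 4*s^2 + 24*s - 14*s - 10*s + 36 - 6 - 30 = 0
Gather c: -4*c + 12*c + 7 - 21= 8*c - 14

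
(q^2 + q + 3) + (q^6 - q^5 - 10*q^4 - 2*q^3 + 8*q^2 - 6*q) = q^6 - q^5 - 10*q^4 - 2*q^3 + 9*q^2 - 5*q + 3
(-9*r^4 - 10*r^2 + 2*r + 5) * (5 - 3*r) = 27*r^5 - 45*r^4 + 30*r^3 - 56*r^2 - 5*r + 25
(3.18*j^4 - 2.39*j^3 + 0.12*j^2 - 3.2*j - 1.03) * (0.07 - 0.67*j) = -2.1306*j^5 + 1.8239*j^4 - 0.2477*j^3 + 2.1524*j^2 + 0.4661*j - 0.0721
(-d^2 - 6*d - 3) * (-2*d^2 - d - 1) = 2*d^4 + 13*d^3 + 13*d^2 + 9*d + 3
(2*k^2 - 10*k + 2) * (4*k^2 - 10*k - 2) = 8*k^4 - 60*k^3 + 104*k^2 - 4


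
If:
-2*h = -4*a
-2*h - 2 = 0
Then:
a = -1/2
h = -1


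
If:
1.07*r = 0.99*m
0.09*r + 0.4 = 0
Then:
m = -4.80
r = -4.44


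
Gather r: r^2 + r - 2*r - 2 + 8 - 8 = r^2 - r - 2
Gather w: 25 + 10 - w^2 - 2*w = -w^2 - 2*w + 35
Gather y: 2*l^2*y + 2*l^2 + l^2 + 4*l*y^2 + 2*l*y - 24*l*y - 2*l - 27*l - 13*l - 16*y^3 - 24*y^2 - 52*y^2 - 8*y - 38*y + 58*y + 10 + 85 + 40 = 3*l^2 - 42*l - 16*y^3 + y^2*(4*l - 76) + y*(2*l^2 - 22*l + 12) + 135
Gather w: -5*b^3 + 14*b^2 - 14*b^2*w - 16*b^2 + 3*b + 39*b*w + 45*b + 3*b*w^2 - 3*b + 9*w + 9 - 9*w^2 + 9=-5*b^3 - 2*b^2 + 45*b + w^2*(3*b - 9) + w*(-14*b^2 + 39*b + 9) + 18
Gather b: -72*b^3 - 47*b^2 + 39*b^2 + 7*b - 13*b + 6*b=-72*b^3 - 8*b^2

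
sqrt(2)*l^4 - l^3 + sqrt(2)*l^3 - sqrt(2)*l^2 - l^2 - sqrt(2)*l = l*(l + 1)*(l - sqrt(2))*(sqrt(2)*l + 1)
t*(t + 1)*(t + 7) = t^3 + 8*t^2 + 7*t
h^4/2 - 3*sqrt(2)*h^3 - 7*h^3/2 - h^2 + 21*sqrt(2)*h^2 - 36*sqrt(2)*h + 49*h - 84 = (h/2 + sqrt(2)/2)*(h - 4)*(h - 3)*(h - 7*sqrt(2))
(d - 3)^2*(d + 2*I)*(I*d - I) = I*d^4 - 2*d^3 - 7*I*d^3 + 14*d^2 + 15*I*d^2 - 30*d - 9*I*d + 18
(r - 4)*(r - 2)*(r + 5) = r^3 - r^2 - 22*r + 40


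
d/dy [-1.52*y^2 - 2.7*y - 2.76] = -3.04*y - 2.7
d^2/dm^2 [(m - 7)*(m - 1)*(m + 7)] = 6*m - 2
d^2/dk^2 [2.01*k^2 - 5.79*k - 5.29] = 4.02000000000000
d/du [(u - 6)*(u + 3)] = 2*u - 3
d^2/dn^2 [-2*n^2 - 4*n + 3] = -4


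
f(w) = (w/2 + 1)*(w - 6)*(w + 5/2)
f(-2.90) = -1.60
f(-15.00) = -1706.25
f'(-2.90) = 5.96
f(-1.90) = -0.24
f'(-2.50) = 2.12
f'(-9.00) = 124.00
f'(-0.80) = -8.84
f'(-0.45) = -10.02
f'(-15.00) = 349.00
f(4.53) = -33.74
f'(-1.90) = -2.74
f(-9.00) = -341.25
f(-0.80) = -6.94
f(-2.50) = 0.00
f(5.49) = -15.26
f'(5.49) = 25.98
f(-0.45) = -10.25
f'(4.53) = 12.99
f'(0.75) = -11.28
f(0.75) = -23.46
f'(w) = (w/2 + 1)*(w - 6) + (w/2 + 1)*(w + 5/2) + (w - 6)*(w + 5/2)/2 = 3*w^2/2 - 3*w/2 - 11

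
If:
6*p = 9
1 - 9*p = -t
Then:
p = 3/2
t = 25/2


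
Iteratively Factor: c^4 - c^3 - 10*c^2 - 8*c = (c + 2)*(c^3 - 3*c^2 - 4*c) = (c - 4)*(c + 2)*(c^2 + c) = (c - 4)*(c + 1)*(c + 2)*(c)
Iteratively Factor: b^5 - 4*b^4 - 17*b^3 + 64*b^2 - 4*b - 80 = (b + 1)*(b^4 - 5*b^3 - 12*b^2 + 76*b - 80) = (b - 2)*(b + 1)*(b^3 - 3*b^2 - 18*b + 40) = (b - 2)^2*(b + 1)*(b^2 - b - 20) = (b - 2)^2*(b + 1)*(b + 4)*(b - 5)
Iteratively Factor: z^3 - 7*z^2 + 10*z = (z)*(z^2 - 7*z + 10) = z*(z - 2)*(z - 5)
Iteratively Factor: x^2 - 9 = (x + 3)*(x - 3)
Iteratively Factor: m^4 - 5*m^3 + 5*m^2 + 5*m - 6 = (m - 2)*(m^3 - 3*m^2 - m + 3) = (m - 2)*(m + 1)*(m^2 - 4*m + 3) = (m - 3)*(m - 2)*(m + 1)*(m - 1)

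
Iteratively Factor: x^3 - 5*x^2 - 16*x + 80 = (x - 4)*(x^2 - x - 20) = (x - 4)*(x + 4)*(x - 5)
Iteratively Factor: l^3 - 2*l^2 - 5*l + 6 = (l - 3)*(l^2 + l - 2) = (l - 3)*(l + 2)*(l - 1)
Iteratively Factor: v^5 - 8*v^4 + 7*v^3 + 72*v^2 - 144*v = (v + 3)*(v^4 - 11*v^3 + 40*v^2 - 48*v) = (v - 4)*(v + 3)*(v^3 - 7*v^2 + 12*v) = (v - 4)*(v - 3)*(v + 3)*(v^2 - 4*v) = v*(v - 4)*(v - 3)*(v + 3)*(v - 4)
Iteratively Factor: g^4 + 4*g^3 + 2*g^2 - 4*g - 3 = (g - 1)*(g^3 + 5*g^2 + 7*g + 3) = (g - 1)*(g + 3)*(g^2 + 2*g + 1) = (g - 1)*(g + 1)*(g + 3)*(g + 1)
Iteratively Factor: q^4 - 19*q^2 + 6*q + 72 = (q - 3)*(q^3 + 3*q^2 - 10*q - 24) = (q - 3)^2*(q^2 + 6*q + 8) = (q - 3)^2*(q + 2)*(q + 4)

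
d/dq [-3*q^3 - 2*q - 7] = -9*q^2 - 2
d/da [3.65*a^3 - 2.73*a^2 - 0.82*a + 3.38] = 10.95*a^2 - 5.46*a - 0.82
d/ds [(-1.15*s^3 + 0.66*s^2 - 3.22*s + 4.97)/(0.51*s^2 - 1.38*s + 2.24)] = (-0.5865*s^4 + 3.174*s^3 - 6.9966*s^2 - 2.1126*s - 0.354200000000002)/(0.2601*s^4 - 1.4076*s^3 + 4.1892*s^2 - 6.1824*s + 5.0176)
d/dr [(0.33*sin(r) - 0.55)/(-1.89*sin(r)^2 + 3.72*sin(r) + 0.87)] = (0.6237*sin(r)^2 - 2.079*sin(r) + 2.3331)*cos(r)/(3.5721*sin(r)^4 - 14.0616*sin(r)^3 + 10.5498*sin(r)^2 + 6.4728*sin(r) + 0.7569)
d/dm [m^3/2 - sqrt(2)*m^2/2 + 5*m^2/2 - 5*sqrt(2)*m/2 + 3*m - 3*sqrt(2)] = 3*m^2/2 - sqrt(2)*m + 5*m - 5*sqrt(2)/2 + 3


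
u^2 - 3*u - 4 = (u - 4)*(u + 1)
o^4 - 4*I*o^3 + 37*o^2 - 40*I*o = o*(o - 8*I)*(o - I)*(o + 5*I)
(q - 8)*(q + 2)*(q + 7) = q^3 + q^2 - 58*q - 112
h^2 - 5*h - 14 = (h - 7)*(h + 2)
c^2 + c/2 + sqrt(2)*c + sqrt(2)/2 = (c + 1/2)*(c + sqrt(2))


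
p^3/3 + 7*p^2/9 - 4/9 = (p/3 + 1/3)*(p - 2/3)*(p + 2)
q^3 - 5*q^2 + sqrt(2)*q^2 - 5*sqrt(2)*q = q*(q - 5)*(q + sqrt(2))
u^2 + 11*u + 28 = (u + 4)*(u + 7)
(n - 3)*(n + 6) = n^2 + 3*n - 18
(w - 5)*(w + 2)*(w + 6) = w^3 + 3*w^2 - 28*w - 60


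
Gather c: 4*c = 4*c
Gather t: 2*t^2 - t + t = 2*t^2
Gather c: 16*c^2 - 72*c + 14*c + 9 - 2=16*c^2 - 58*c + 7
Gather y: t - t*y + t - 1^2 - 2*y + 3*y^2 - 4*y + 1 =2*t + 3*y^2 + y*(-t - 6)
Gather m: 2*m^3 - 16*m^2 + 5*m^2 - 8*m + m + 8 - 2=2*m^3 - 11*m^2 - 7*m + 6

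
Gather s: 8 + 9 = 17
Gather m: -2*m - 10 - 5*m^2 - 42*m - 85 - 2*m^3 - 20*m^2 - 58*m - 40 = -2*m^3 - 25*m^2 - 102*m - 135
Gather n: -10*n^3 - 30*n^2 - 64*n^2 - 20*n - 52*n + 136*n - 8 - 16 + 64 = -10*n^3 - 94*n^2 + 64*n + 40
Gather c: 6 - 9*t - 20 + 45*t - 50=36*t - 64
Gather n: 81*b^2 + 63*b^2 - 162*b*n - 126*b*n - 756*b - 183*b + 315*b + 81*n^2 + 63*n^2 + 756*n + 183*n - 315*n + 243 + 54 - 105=144*b^2 - 624*b + 144*n^2 + n*(624 - 288*b) + 192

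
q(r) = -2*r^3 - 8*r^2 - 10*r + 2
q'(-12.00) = -682.00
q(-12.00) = 2426.00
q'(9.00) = -640.00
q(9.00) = -2194.00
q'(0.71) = -24.38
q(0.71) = -9.85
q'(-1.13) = 0.42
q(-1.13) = 5.97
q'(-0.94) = -0.26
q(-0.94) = 5.99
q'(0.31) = -15.54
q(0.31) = -1.93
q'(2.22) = -75.09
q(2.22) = -81.51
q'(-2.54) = -8.07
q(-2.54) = 8.56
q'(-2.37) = -5.78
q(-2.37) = 7.39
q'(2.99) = -111.48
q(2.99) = -152.88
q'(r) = -6*r^2 - 16*r - 10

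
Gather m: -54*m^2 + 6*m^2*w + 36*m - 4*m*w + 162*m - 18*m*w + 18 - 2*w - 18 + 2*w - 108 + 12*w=m^2*(6*w - 54) + m*(198 - 22*w) + 12*w - 108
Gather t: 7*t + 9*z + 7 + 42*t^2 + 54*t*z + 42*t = 42*t^2 + t*(54*z + 49) + 9*z + 7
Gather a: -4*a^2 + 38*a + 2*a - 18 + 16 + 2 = -4*a^2 + 40*a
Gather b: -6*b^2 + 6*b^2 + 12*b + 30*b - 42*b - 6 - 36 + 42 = 0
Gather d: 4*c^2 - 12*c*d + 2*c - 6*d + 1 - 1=4*c^2 + 2*c + d*(-12*c - 6)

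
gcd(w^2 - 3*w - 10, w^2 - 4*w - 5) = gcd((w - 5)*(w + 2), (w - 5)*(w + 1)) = w - 5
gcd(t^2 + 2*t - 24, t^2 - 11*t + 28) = t - 4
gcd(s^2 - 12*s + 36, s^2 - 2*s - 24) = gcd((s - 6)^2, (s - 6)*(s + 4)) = s - 6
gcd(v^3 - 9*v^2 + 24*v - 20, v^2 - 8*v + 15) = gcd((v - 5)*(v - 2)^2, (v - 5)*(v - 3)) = v - 5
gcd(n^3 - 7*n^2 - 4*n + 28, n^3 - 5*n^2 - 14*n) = n^2 - 5*n - 14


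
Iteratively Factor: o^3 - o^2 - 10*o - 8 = (o + 2)*(o^2 - 3*o - 4) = (o - 4)*(o + 2)*(o + 1)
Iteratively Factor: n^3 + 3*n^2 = (n + 3)*(n^2) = n*(n + 3)*(n)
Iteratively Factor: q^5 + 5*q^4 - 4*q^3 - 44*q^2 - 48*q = (q + 2)*(q^4 + 3*q^3 - 10*q^2 - 24*q) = (q - 3)*(q + 2)*(q^3 + 6*q^2 + 8*q) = (q - 3)*(q + 2)^2*(q^2 + 4*q) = q*(q - 3)*(q + 2)^2*(q + 4)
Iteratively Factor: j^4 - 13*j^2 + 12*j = (j - 1)*(j^3 + j^2 - 12*j) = (j - 3)*(j - 1)*(j^2 + 4*j) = j*(j - 3)*(j - 1)*(j + 4)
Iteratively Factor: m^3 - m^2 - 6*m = (m)*(m^2 - m - 6) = m*(m + 2)*(m - 3)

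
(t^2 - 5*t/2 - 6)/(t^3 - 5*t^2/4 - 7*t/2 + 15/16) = 8*(t - 4)/(8*t^2 - 22*t + 5)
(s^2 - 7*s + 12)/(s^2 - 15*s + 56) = (s^2 - 7*s + 12)/(s^2 - 15*s + 56)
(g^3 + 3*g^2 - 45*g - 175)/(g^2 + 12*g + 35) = (g^2 - 2*g - 35)/(g + 7)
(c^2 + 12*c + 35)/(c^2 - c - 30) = (c + 7)/(c - 6)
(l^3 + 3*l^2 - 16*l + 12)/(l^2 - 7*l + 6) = (l^2 + 4*l - 12)/(l - 6)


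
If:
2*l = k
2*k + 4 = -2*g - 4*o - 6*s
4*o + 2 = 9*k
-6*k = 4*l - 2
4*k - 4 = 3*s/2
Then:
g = 29/8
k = 1/4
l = 1/8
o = 1/16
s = -2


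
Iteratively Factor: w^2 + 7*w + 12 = (w + 4)*(w + 3)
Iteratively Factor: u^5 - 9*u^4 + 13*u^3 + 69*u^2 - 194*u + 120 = (u - 2)*(u^4 - 7*u^3 - u^2 + 67*u - 60) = (u - 2)*(u - 1)*(u^3 - 6*u^2 - 7*u + 60) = (u - 5)*(u - 2)*(u - 1)*(u^2 - u - 12) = (u - 5)*(u - 2)*(u - 1)*(u + 3)*(u - 4)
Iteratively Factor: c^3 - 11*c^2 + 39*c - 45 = (c - 5)*(c^2 - 6*c + 9) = (c - 5)*(c - 3)*(c - 3)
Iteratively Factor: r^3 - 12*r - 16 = (r + 2)*(r^2 - 2*r - 8) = (r - 4)*(r + 2)*(r + 2)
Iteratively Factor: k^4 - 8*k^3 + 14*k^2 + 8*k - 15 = (k - 5)*(k^3 - 3*k^2 - k + 3) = (k - 5)*(k + 1)*(k^2 - 4*k + 3) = (k - 5)*(k - 1)*(k + 1)*(k - 3)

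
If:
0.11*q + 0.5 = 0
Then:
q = -4.55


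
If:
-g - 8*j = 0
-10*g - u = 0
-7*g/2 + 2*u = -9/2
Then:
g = 9/47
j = -9/376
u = -90/47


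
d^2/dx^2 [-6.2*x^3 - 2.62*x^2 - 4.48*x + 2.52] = -37.2*x - 5.24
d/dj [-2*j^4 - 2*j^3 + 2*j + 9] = -8*j^3 - 6*j^2 + 2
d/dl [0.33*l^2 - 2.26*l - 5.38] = 0.66*l - 2.26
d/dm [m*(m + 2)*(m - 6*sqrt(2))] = 3*m^2 - 12*sqrt(2)*m + 4*m - 12*sqrt(2)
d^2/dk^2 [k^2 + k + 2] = 2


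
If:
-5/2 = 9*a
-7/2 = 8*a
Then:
No Solution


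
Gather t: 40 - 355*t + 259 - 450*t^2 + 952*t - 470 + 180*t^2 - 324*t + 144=-270*t^2 + 273*t - 27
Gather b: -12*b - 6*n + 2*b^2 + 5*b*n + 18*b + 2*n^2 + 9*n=2*b^2 + b*(5*n + 6) + 2*n^2 + 3*n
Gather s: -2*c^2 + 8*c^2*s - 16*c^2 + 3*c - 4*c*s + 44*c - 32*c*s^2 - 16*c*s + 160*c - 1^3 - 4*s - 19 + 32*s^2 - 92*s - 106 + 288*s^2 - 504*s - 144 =-18*c^2 + 207*c + s^2*(320 - 32*c) + s*(8*c^2 - 20*c - 600) - 270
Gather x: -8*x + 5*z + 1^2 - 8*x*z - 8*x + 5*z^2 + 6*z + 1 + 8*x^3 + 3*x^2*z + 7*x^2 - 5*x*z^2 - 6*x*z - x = 8*x^3 + x^2*(3*z + 7) + x*(-5*z^2 - 14*z - 17) + 5*z^2 + 11*z + 2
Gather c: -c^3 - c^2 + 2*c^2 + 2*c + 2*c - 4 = -c^3 + c^2 + 4*c - 4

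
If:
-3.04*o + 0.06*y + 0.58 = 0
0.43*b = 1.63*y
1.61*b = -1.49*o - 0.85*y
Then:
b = -0.15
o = 0.19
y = -0.04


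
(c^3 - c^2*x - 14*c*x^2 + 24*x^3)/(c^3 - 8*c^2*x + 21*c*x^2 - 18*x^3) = (-c - 4*x)/(-c + 3*x)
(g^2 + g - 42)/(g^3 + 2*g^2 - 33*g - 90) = (g + 7)/(g^2 + 8*g + 15)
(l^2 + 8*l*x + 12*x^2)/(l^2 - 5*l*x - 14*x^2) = (-l - 6*x)/(-l + 7*x)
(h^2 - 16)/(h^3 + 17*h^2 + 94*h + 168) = (h - 4)/(h^2 + 13*h + 42)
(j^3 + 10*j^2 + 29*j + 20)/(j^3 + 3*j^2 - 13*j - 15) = (j + 4)/(j - 3)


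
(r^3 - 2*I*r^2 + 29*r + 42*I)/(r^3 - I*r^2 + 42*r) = (r^2 + 5*I*r - 6)/(r*(r + 6*I))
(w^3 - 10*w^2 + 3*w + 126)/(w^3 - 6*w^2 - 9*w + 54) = (w - 7)/(w - 3)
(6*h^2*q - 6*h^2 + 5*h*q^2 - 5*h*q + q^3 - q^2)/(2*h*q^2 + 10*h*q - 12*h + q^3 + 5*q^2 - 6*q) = (3*h + q)/(q + 6)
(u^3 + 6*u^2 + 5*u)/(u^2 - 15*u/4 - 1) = 4*u*(u^2 + 6*u + 5)/(4*u^2 - 15*u - 4)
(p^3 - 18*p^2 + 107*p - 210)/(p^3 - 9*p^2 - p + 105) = (p - 6)/(p + 3)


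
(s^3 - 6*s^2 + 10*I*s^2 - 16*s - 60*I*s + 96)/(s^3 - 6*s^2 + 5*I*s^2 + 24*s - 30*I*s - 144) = (s + 2*I)/(s - 3*I)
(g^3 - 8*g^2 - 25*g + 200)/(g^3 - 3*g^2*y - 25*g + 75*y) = (8 - g)/(-g + 3*y)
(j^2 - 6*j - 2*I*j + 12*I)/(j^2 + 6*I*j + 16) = (j - 6)/(j + 8*I)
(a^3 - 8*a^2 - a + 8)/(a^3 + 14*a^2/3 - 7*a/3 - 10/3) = 3*(a^2 - 7*a - 8)/(3*a^2 + 17*a + 10)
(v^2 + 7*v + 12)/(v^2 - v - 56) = (v^2 + 7*v + 12)/(v^2 - v - 56)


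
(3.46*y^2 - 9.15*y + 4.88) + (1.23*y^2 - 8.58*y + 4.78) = 4.69*y^2 - 17.73*y + 9.66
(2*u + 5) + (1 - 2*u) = 6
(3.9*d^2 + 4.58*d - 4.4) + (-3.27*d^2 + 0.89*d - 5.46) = 0.63*d^2 + 5.47*d - 9.86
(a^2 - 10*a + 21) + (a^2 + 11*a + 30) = 2*a^2 + a + 51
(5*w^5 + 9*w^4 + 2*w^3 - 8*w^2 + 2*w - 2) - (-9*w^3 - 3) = 5*w^5 + 9*w^4 + 11*w^3 - 8*w^2 + 2*w + 1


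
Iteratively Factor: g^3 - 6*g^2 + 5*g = (g - 5)*(g^2 - g) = g*(g - 5)*(g - 1)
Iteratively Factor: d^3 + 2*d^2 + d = (d)*(d^2 + 2*d + 1) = d*(d + 1)*(d + 1)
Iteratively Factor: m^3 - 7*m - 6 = (m - 3)*(m^2 + 3*m + 2) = (m - 3)*(m + 1)*(m + 2)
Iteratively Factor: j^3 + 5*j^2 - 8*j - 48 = (j + 4)*(j^2 + j - 12) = (j - 3)*(j + 4)*(j + 4)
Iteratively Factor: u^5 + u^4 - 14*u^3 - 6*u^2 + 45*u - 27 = (u + 3)*(u^4 - 2*u^3 - 8*u^2 + 18*u - 9) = (u - 1)*(u + 3)*(u^3 - u^2 - 9*u + 9) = (u - 1)^2*(u + 3)*(u^2 - 9) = (u - 1)^2*(u + 3)^2*(u - 3)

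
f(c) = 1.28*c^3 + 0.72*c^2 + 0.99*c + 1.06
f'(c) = 3.84*c^2 + 1.44*c + 0.99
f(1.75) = 11.86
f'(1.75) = 15.27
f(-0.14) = 0.93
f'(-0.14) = 0.86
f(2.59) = 30.69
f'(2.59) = 30.48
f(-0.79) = 0.10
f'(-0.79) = 2.25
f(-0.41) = 0.69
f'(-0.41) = 1.05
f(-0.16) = 0.91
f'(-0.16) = 0.86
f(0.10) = 1.17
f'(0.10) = 1.17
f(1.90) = 14.32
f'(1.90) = 17.59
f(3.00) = 45.07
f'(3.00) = 39.87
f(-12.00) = -2118.98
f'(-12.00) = 536.67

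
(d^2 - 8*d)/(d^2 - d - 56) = d/(d + 7)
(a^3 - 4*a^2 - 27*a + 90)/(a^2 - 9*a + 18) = a + 5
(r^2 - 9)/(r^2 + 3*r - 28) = (r^2 - 9)/(r^2 + 3*r - 28)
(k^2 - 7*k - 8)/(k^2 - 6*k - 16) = (k + 1)/(k + 2)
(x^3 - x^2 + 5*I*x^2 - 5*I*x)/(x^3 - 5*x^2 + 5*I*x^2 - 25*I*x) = (x - 1)/(x - 5)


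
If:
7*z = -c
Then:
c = -7*z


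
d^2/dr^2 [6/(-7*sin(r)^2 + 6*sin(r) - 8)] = 12*(98*sin(r)^4 - 63*sin(r)^3 - 241*sin(r)^2 + 150*sin(r) + 20)/(7*sin(r)^2 - 6*sin(r) + 8)^3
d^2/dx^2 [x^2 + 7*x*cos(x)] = -7*x*cos(x) - 14*sin(x) + 2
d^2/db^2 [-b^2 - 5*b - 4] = -2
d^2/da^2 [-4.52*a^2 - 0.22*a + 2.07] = -9.04000000000000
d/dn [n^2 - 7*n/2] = 2*n - 7/2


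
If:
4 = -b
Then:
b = -4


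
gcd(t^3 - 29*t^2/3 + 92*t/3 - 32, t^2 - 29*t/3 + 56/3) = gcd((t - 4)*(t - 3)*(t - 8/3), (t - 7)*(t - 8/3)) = t - 8/3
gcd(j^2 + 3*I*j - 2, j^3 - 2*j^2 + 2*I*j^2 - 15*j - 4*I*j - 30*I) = j + 2*I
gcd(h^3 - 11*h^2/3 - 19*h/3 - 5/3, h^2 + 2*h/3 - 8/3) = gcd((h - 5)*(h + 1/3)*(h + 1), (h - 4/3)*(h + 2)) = 1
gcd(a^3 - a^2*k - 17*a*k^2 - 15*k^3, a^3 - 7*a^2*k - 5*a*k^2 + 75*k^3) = a^2 - 2*a*k - 15*k^2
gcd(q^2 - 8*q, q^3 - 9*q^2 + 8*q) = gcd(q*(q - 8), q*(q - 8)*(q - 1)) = q^2 - 8*q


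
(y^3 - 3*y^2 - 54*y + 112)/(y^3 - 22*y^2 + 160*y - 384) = (y^2 + 5*y - 14)/(y^2 - 14*y + 48)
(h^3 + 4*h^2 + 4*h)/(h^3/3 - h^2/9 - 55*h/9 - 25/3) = 9*h*(h^2 + 4*h + 4)/(3*h^3 - h^2 - 55*h - 75)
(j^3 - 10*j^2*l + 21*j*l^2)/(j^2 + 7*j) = (j^2 - 10*j*l + 21*l^2)/(j + 7)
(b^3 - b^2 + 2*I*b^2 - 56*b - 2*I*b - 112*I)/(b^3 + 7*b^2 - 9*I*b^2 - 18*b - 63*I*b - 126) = (b^2 + 2*b*(-4 + I) - 16*I)/(b^2 - 9*I*b - 18)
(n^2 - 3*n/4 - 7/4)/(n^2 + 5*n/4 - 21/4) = (n + 1)/(n + 3)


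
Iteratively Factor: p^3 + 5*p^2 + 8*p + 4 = (p + 2)*(p^2 + 3*p + 2) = (p + 1)*(p + 2)*(p + 2)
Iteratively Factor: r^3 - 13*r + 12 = (r + 4)*(r^2 - 4*r + 3) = (r - 3)*(r + 4)*(r - 1)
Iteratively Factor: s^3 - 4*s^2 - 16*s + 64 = (s - 4)*(s^2 - 16) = (s - 4)*(s + 4)*(s - 4)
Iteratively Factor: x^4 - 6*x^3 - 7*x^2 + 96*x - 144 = (x + 4)*(x^3 - 10*x^2 + 33*x - 36) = (x - 3)*(x + 4)*(x^2 - 7*x + 12) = (x - 3)^2*(x + 4)*(x - 4)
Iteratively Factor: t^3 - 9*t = (t + 3)*(t^2 - 3*t) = t*(t + 3)*(t - 3)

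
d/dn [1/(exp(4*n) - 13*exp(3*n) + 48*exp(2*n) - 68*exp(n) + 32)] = (-4*exp(3*n) + 39*exp(2*n) - 96*exp(n) + 68)*exp(n)/(exp(4*n) - 13*exp(3*n) + 48*exp(2*n) - 68*exp(n) + 32)^2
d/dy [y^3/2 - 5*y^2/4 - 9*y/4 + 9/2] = 3*y^2/2 - 5*y/2 - 9/4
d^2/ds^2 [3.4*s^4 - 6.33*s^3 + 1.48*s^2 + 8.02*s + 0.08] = 40.8*s^2 - 37.98*s + 2.96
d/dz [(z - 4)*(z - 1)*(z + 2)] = 3*z^2 - 6*z - 6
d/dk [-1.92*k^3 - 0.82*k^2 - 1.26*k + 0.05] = -5.76*k^2 - 1.64*k - 1.26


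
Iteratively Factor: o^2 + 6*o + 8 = (o + 2)*(o + 4)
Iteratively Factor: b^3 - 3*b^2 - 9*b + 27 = (b - 3)*(b^2 - 9) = (b - 3)*(b + 3)*(b - 3)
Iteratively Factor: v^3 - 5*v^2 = (v)*(v^2 - 5*v) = v^2*(v - 5)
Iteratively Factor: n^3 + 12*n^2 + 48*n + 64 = (n + 4)*(n^2 + 8*n + 16) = (n + 4)^2*(n + 4)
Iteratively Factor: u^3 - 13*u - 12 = (u - 4)*(u^2 + 4*u + 3) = (u - 4)*(u + 1)*(u + 3)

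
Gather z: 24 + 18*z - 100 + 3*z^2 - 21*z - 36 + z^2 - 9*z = 4*z^2 - 12*z - 112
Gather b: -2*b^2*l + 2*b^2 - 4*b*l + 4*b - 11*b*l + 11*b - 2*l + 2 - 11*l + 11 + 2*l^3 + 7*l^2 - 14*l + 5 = b^2*(2 - 2*l) + b*(15 - 15*l) + 2*l^3 + 7*l^2 - 27*l + 18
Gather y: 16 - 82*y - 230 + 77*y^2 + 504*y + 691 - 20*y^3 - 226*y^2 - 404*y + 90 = -20*y^3 - 149*y^2 + 18*y + 567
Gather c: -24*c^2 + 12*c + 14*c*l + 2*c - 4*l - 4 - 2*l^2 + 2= -24*c^2 + c*(14*l + 14) - 2*l^2 - 4*l - 2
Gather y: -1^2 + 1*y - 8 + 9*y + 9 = 10*y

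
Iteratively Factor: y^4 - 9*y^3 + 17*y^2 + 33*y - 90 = (y - 5)*(y^3 - 4*y^2 - 3*y + 18) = (y - 5)*(y - 3)*(y^2 - y - 6) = (y - 5)*(y - 3)^2*(y + 2)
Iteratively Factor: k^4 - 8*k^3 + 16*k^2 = (k)*(k^3 - 8*k^2 + 16*k) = k*(k - 4)*(k^2 - 4*k) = k^2*(k - 4)*(k - 4)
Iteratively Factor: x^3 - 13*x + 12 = (x + 4)*(x^2 - 4*x + 3) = (x - 3)*(x + 4)*(x - 1)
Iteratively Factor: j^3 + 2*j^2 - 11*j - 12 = (j - 3)*(j^2 + 5*j + 4) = (j - 3)*(j + 4)*(j + 1)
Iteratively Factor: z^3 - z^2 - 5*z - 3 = (z - 3)*(z^2 + 2*z + 1) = (z - 3)*(z + 1)*(z + 1)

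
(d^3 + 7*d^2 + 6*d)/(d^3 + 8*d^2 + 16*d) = (d^2 + 7*d + 6)/(d^2 + 8*d + 16)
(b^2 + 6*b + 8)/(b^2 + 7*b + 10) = (b + 4)/(b + 5)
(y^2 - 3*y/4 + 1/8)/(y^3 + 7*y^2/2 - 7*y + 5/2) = (y - 1/4)/(y^2 + 4*y - 5)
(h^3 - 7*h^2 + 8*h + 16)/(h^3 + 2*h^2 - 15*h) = (h^3 - 7*h^2 + 8*h + 16)/(h*(h^2 + 2*h - 15))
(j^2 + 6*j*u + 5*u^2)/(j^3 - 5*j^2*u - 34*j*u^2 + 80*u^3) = (j + u)/(j^2 - 10*j*u + 16*u^2)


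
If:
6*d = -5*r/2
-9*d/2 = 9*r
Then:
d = 0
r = 0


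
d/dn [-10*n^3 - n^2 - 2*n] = -30*n^2 - 2*n - 2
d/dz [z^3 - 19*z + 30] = 3*z^2 - 19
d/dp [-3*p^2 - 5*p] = -6*p - 5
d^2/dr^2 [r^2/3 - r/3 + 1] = 2/3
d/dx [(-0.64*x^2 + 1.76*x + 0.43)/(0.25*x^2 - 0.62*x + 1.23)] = (-0.0431999999999999*x^2 - 1.7894*x + 2.4314)/(0.0625*x^4 - 0.31*x^3 + 0.9994*x^2 - 1.5252*x + 1.5129)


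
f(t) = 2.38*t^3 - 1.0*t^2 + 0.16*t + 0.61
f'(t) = 7.14*t^2 - 2.0*t + 0.16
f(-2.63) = -50.02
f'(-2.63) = 54.81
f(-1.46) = -9.16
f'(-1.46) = 18.30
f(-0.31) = 0.39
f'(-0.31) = 1.47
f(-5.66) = -463.88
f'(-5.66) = 240.21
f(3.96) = 133.36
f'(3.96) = 104.21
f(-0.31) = 0.39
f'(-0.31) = 1.47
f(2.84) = 47.52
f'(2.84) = 52.07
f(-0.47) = 0.07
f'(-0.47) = 2.68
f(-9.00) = -1816.85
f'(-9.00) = 596.50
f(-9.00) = -1816.85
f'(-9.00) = 596.50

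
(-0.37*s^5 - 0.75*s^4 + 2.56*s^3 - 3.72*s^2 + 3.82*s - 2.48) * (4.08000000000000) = -1.5096*s^5 - 3.06*s^4 + 10.4448*s^3 - 15.1776*s^2 + 15.5856*s - 10.1184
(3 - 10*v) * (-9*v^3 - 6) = 90*v^4 - 27*v^3 + 60*v - 18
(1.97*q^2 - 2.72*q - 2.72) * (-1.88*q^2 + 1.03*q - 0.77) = -3.7036*q^4 + 7.1427*q^3 + 0.7951*q^2 - 0.7072*q + 2.0944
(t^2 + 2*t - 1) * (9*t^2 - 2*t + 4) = 9*t^4 + 16*t^3 - 9*t^2 + 10*t - 4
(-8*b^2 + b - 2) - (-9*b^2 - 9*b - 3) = b^2 + 10*b + 1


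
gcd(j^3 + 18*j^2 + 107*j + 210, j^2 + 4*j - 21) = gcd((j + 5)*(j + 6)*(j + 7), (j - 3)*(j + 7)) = j + 7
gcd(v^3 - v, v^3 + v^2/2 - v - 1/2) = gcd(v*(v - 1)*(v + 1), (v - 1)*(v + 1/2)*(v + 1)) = v^2 - 1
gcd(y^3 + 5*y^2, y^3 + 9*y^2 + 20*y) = y^2 + 5*y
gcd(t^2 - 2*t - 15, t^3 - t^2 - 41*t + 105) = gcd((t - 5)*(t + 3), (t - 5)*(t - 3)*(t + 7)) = t - 5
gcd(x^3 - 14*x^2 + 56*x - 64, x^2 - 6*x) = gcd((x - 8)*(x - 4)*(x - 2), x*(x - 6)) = 1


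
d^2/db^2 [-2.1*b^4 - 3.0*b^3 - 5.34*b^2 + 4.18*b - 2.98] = -25.2*b^2 - 18.0*b - 10.68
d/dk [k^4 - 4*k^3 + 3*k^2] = 2*k*(2*k^2 - 6*k + 3)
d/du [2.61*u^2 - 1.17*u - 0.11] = 5.22*u - 1.17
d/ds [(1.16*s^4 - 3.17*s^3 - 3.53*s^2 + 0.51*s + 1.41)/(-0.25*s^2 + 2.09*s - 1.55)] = (-0.58*s^5 + 8.0657*s^4 - 20.4426*s^3 + 7.4903*s^2 + 11.648*s - 3.7374)/(0.0625*s^4 - 1.045*s^3 + 5.1431*s^2 - 6.479*s + 2.4025)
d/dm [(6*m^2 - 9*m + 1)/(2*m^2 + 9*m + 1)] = 2*(36*m^2 + 4*m - 9)/(4*m^4 + 36*m^3 + 85*m^2 + 18*m + 1)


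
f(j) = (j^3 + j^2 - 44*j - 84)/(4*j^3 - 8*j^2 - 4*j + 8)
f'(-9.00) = -0.02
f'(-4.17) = -0.07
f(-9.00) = 0.10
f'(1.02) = -39360.71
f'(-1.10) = 164.48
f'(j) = (-12*j^2 + 16*j + 4)*(j^3 + j^2 - 44*j - 84)/(4*j^3 - 8*j^2 - 4*j + 8)^2 + (3*j^2 + 2*j - 44)/(4*j^3 - 8*j^2 - 4*j + 8)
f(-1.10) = 13.72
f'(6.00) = 0.24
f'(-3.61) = -0.07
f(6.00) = -0.17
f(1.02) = 800.53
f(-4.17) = -0.11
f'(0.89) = -1290.36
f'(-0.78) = 31.19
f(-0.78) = -11.38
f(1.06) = 276.13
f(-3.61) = -0.15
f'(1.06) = -4359.52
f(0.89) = -131.80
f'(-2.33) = 0.23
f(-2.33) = -0.15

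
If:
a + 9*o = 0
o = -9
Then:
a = 81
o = -9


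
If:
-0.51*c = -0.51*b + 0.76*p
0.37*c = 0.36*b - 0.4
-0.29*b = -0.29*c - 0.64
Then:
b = 41.66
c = 39.45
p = 1.48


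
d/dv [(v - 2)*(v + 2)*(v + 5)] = 3*v^2 + 10*v - 4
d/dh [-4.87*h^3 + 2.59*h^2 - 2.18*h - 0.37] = -14.61*h^2 + 5.18*h - 2.18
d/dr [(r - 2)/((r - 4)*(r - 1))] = (-r^2 + 4*r - 6)/(r^4 - 10*r^3 + 33*r^2 - 40*r + 16)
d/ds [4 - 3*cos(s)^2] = 3*sin(2*s)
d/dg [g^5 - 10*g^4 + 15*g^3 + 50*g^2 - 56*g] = 5*g^4 - 40*g^3 + 45*g^2 + 100*g - 56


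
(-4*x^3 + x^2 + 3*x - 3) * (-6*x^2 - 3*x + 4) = 24*x^5 + 6*x^4 - 37*x^3 + 13*x^2 + 21*x - 12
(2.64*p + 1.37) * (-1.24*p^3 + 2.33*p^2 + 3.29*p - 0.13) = -3.2736*p^4 + 4.4524*p^3 + 11.8777*p^2 + 4.1641*p - 0.1781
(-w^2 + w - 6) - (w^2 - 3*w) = -2*w^2 + 4*w - 6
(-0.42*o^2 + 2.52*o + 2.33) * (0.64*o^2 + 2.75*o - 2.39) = -0.2688*o^4 + 0.4578*o^3 + 9.425*o^2 + 0.3847*o - 5.5687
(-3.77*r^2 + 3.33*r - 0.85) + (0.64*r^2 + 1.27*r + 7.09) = -3.13*r^2 + 4.6*r + 6.24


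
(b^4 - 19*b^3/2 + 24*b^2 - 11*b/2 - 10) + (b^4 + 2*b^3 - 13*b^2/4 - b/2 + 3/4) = 2*b^4 - 15*b^3/2 + 83*b^2/4 - 6*b - 37/4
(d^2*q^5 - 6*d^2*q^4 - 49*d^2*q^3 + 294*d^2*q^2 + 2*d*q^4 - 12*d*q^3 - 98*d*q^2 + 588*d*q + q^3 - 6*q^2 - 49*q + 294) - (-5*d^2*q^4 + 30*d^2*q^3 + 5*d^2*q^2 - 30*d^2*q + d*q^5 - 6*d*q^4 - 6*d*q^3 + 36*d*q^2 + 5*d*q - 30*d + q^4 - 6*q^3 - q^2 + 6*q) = d^2*q^5 - d^2*q^4 - 79*d^2*q^3 + 289*d^2*q^2 + 30*d^2*q - d*q^5 + 8*d*q^4 - 6*d*q^3 - 134*d*q^2 + 583*d*q + 30*d - q^4 + 7*q^3 - 5*q^2 - 55*q + 294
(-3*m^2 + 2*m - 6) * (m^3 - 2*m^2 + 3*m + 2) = -3*m^5 + 8*m^4 - 19*m^3 + 12*m^2 - 14*m - 12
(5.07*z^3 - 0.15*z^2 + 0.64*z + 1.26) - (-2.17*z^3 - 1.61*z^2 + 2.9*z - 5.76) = 7.24*z^3 + 1.46*z^2 - 2.26*z + 7.02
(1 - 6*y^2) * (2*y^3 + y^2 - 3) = -12*y^5 - 6*y^4 + 2*y^3 + 19*y^2 - 3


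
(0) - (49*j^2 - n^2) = -49*j^2 + n^2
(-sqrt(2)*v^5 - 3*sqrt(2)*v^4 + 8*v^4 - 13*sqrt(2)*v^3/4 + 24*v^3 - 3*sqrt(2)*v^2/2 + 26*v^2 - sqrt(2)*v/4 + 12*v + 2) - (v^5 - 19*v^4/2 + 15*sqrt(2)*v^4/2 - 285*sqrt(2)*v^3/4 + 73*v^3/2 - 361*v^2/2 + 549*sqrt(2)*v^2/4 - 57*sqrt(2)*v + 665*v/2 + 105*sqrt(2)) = -sqrt(2)*v^5 - v^5 - 21*sqrt(2)*v^4/2 + 35*v^4/2 - 25*v^3/2 + 68*sqrt(2)*v^3 - 555*sqrt(2)*v^2/4 + 413*v^2/2 - 641*v/2 + 227*sqrt(2)*v/4 - 105*sqrt(2) + 2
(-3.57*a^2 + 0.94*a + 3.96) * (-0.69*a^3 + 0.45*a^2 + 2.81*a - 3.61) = 2.4633*a^5 - 2.2551*a^4 - 12.3411*a^3 + 17.3111*a^2 + 7.7342*a - 14.2956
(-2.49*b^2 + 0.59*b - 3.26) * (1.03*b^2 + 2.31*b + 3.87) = -2.5647*b^4 - 5.1442*b^3 - 11.6312*b^2 - 5.2473*b - 12.6162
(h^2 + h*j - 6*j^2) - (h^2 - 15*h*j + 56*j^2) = 16*h*j - 62*j^2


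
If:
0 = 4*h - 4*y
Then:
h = y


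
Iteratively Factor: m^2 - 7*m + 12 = (m - 4)*(m - 3)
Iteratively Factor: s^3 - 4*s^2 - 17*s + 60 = (s + 4)*(s^2 - 8*s + 15) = (s - 5)*(s + 4)*(s - 3)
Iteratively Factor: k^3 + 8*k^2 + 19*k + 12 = (k + 1)*(k^2 + 7*k + 12) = (k + 1)*(k + 4)*(k + 3)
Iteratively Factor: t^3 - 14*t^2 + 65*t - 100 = (t - 4)*(t^2 - 10*t + 25) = (t - 5)*(t - 4)*(t - 5)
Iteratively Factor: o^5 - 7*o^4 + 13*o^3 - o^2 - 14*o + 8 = (o - 4)*(o^4 - 3*o^3 + o^2 + 3*o - 2) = (o - 4)*(o - 2)*(o^3 - o^2 - o + 1) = (o - 4)*(o - 2)*(o - 1)*(o^2 - 1) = (o - 4)*(o - 2)*(o - 1)^2*(o + 1)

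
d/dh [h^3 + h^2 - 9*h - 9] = 3*h^2 + 2*h - 9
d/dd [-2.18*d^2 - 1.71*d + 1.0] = -4.36*d - 1.71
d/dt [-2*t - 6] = -2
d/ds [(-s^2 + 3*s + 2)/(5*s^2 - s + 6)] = 2*(-7*s^2 - 16*s + 10)/(25*s^4 - 10*s^3 + 61*s^2 - 12*s + 36)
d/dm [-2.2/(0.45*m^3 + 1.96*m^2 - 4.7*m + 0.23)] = (2.97*m^2 + 8.624*m - 10.34)/(0.45*m^3 + 1.96*m^2 - 4.7*m + 0.23)^2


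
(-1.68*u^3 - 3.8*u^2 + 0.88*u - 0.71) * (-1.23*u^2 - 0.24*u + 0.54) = 2.0664*u^5 + 5.0772*u^4 - 1.0776*u^3 - 1.3899*u^2 + 0.6456*u - 0.3834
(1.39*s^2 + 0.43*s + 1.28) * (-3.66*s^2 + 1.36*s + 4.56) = -5.0874*s^4 + 0.3166*s^3 + 2.2384*s^2 + 3.7016*s + 5.8368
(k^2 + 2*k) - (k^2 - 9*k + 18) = 11*k - 18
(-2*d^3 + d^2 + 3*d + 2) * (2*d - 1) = -4*d^4 + 4*d^3 + 5*d^2 + d - 2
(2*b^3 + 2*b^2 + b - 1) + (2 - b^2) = 2*b^3 + b^2 + b + 1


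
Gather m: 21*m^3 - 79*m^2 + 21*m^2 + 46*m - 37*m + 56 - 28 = 21*m^3 - 58*m^2 + 9*m + 28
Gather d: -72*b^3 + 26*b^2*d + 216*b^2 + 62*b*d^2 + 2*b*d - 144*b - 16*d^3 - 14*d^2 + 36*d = -72*b^3 + 216*b^2 - 144*b - 16*d^3 + d^2*(62*b - 14) + d*(26*b^2 + 2*b + 36)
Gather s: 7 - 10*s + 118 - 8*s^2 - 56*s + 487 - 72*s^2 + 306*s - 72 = -80*s^2 + 240*s + 540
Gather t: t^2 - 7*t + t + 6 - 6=t^2 - 6*t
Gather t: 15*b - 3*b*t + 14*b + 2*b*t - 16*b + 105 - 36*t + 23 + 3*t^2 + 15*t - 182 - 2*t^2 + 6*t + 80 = 13*b + t^2 + t*(-b - 15) + 26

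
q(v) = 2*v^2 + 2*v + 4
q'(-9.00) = -34.00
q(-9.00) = 148.00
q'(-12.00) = -46.00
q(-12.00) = 268.00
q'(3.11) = 14.44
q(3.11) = 29.56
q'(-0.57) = -0.28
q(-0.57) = 3.51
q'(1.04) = 6.16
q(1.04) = 8.24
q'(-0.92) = -1.68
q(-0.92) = 3.85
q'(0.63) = 4.52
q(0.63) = 6.05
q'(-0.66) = -0.64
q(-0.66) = 3.55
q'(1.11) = 6.44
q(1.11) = 8.68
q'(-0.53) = -0.12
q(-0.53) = 3.50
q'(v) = 4*v + 2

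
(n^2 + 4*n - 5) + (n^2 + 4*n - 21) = 2*n^2 + 8*n - 26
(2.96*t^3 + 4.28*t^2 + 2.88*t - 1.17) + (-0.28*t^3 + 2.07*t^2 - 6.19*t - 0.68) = 2.68*t^3 + 6.35*t^2 - 3.31*t - 1.85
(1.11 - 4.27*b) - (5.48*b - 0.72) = 1.83 - 9.75*b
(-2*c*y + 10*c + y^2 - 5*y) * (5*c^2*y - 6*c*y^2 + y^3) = -10*c^3*y^2 + 50*c^3*y + 17*c^2*y^3 - 85*c^2*y^2 - 8*c*y^4 + 40*c*y^3 + y^5 - 5*y^4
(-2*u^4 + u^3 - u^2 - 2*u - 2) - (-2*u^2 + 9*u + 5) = -2*u^4 + u^3 + u^2 - 11*u - 7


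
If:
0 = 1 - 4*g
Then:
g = 1/4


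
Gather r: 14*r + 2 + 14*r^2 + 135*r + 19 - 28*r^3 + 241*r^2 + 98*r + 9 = -28*r^3 + 255*r^2 + 247*r + 30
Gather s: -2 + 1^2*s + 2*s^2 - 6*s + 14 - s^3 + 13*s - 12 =-s^3 + 2*s^2 + 8*s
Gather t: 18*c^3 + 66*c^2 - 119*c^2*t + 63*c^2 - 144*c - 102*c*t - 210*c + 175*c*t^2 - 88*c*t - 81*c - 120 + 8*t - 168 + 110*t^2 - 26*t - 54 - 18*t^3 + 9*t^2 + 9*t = 18*c^3 + 129*c^2 - 435*c - 18*t^3 + t^2*(175*c + 119) + t*(-119*c^2 - 190*c - 9) - 342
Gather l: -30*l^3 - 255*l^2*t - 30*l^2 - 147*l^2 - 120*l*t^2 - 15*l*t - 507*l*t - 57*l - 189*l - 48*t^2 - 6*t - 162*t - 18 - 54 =-30*l^3 + l^2*(-255*t - 177) + l*(-120*t^2 - 522*t - 246) - 48*t^2 - 168*t - 72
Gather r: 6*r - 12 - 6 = 6*r - 18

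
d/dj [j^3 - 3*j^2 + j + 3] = 3*j^2 - 6*j + 1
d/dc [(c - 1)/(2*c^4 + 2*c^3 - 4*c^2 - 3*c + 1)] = 2*(-3*c^4 + 2*c^3 + 5*c^2 - 4*c - 1)/(4*c^8 + 8*c^7 - 12*c^6 - 28*c^5 + 8*c^4 + 28*c^3 + c^2 - 6*c + 1)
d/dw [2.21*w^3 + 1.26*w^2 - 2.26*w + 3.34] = 6.63*w^2 + 2.52*w - 2.26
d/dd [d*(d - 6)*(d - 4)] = 3*d^2 - 20*d + 24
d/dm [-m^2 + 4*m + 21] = 4 - 2*m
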